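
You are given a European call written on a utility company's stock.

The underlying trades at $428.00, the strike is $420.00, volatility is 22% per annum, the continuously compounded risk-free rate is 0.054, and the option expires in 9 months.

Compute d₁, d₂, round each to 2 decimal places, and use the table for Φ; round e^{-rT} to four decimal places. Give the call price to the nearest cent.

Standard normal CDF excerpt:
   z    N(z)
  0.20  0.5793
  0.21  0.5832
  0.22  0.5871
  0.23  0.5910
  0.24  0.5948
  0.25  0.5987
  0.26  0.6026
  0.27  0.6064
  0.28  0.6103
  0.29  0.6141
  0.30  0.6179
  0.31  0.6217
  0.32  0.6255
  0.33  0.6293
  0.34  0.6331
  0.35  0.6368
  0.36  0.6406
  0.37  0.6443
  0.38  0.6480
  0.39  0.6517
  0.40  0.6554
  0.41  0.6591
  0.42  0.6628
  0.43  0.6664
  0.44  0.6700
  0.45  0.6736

$45.30

T = 0.75;  σ√T = 0.1905
d₁ = [ln(428/420) + (0.054 + 0.22²/2)·0.75] / 0.1905 = [0.0189 + 0.0586] / 0.1905 = 0.4069 → 0.41
d₂ = d₁ − σ√T = 0.4069 − 0.1905 = 0.2163 → 0.22
e^(−rT) = e^(−0.054·0.75) = 0.9603
C = 428·N(0.41) − 420·0.9603·N(0.22) = 428·0.6591 − 420·0.9603·0.5871 = 282.0948 − 236.7927 = 45.3021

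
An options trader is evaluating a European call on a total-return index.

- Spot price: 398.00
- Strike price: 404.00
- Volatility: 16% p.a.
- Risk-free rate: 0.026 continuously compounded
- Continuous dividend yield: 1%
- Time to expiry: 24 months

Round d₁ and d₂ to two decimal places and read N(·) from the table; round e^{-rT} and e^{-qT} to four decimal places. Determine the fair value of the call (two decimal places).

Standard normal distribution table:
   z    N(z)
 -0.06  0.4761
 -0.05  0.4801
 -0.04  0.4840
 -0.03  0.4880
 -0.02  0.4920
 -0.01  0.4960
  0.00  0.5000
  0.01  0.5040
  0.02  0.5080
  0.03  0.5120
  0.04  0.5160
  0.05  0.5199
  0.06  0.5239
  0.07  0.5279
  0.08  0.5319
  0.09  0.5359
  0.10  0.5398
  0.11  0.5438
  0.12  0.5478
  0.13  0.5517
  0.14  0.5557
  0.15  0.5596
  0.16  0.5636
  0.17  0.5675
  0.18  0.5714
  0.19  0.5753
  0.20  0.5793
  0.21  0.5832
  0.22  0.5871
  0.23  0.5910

38.81

σ√T = 0.16 × 1.4142 = 0.2263
d₁ = [ln(398/404) + (0.026 − 0.01 + ½·0.16²)·2] / (σ√T) = (-0.0150 + 0.0576) / 0.2263 = 0.1884 which rounds to 0.19
d₂ = 0.1884 − 0.2263 = -0.0378 which rounds to -0.04
e^(−qT) = e^(−0.01·2) = 0.9802;  e^(−rT) = e^(−0.026·2) = 0.9493
N(d₁) = N(0.19) = 0.5753;  N(d₂) = N(-0.04) = 0.4840
C = 398·0.9802·0.5753 − 404·0.9493·0.4840 = 224.4358 − 185.6223 = 38.8135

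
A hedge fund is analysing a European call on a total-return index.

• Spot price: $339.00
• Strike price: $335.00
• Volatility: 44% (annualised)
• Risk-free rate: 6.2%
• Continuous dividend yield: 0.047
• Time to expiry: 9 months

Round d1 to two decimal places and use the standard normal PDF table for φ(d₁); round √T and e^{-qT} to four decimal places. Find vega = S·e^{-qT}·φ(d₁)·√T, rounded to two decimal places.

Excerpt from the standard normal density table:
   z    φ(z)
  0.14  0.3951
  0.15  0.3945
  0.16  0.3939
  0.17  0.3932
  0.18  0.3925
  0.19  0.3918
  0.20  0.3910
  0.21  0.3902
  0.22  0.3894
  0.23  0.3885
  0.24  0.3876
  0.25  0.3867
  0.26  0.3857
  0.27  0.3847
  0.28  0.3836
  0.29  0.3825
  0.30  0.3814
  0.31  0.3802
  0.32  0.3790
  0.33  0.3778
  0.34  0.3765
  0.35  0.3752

T = 0.75;  σ√T = 0.3811
ln(S/K) + (r − q + σ²/2)T = ln(339/335) + (0.062 − 0.047 + 0.44²/2)·0.75 = 0.0119 + 0.0838 = 0.0957
d₁ = 0.0957 / 0.3811 = 0.2512 → 0.25
√T = √0.75 = 0.8660
φ(d₁) = φ(0.25) = 0.3867
exp(−qT) = exp(−0.047·0.75) = 0.9654
vega = S·exp(−qT)·φ(d₁)·√T = 339·0.9654·0.3867·0.8660 = 109.5971

109.60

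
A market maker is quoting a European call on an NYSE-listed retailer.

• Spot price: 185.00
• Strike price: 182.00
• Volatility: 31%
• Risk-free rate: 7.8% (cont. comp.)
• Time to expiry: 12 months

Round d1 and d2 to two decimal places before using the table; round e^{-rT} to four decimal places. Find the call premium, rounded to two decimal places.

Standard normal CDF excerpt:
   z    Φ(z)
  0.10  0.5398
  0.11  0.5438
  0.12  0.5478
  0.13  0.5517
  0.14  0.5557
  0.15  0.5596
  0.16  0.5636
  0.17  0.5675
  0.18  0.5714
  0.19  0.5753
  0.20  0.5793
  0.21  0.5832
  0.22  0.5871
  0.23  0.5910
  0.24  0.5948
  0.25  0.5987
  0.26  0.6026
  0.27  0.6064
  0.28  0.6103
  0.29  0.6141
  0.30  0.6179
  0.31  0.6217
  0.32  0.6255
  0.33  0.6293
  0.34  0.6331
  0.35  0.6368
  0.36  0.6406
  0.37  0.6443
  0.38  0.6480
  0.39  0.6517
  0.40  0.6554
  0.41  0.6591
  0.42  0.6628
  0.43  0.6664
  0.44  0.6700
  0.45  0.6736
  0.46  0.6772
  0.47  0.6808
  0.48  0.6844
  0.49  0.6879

31.07

σ√T = 0.31 × 1.0000 = 0.3100
d₁ = [ln(185/182) + (0.078 + 0.31²/2)·1] / 0.3100 = [0.0163 + 0.1260] / 0.3100 = 0.4594 ⇒ 0.46
d₂ = d₁ − σ√T = 0.4594 − 0.3100 = 0.1494 ⇒ 0.15
e^(−rT) = e^(−0.078·1) = 0.9250
N(d₁) = N(0.46) = 0.6772;  N(d₂) = N(0.15) = 0.5596
C = 185·0.6772 − 182·0.9250·0.5596 = 125.2820 − 94.2087 = 31.0733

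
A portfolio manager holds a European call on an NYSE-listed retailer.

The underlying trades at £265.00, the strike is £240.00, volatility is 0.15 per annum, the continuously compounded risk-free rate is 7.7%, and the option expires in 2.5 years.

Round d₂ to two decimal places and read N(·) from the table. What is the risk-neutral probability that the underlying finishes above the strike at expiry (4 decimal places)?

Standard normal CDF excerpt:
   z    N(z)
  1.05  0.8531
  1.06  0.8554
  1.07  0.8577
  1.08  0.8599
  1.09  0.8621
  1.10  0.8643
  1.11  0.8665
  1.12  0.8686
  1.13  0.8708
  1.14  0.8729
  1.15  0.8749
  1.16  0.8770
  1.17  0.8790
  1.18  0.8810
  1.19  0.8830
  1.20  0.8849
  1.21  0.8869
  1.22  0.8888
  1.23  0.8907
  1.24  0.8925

T = 2.5;  σ√T = 0.2372
d₁ = [ln(265/240) + (0.077 + 0.15²/2)·2.5] / 0.2372 = [0.0991 + 0.2206] / 0.2372 = 1.3480 ⇒ 1.35
d₂ = d₁ − σ√T = 1.3480 − 0.2372 = 1.1109 ⇒ 1.11
Risk-neutral Pr[S_T > K] = N(d₂) = N(1.11) = 0.8665

0.8665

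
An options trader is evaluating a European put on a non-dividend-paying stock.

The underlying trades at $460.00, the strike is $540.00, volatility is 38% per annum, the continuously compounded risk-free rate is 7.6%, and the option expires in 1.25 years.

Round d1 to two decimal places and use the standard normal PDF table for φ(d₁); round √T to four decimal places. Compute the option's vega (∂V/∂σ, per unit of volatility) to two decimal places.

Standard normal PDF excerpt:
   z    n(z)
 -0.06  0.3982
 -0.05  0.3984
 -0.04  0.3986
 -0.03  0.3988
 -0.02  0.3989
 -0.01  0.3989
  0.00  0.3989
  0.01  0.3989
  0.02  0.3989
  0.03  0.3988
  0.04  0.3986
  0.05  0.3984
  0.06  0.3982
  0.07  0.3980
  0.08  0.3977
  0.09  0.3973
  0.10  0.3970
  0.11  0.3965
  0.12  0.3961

σ√T = 0.38·√1.25 = 0.4249
ln(S/K) + (r + σ²/2)T = ln(460/540) + (0.076 + 0.38²/2)·1.25 = -0.1603 + 0.1852 = 0.0249
d₁ = 0.0249 / 0.4249 = 0.0586 → 0.06
√T = √1.25 = 1.1180
φ(d₁) = φ(0.06) = 0.3982
vega = S·φ(d₁)·√T = 460·0.3982·1.1180 = 204.7863

204.79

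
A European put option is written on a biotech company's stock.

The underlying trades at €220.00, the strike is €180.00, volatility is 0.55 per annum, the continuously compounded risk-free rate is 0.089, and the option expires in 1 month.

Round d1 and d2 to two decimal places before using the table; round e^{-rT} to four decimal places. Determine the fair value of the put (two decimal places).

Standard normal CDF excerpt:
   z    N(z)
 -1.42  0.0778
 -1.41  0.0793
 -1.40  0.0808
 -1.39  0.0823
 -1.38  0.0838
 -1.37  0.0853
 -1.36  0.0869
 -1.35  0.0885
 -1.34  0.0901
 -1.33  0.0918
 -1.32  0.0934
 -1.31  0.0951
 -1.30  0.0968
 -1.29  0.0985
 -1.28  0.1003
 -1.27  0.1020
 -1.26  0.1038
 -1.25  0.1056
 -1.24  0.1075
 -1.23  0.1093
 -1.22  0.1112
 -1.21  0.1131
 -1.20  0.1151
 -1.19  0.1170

€1.42

T = 0.08333;  σ√T = 0.1588
d₁ = [ln(220/180) + (0.089 + 0.55²/2)·0.08333] / 0.1588 = [0.2007 + 0.0200] / 0.1588 = 1.3900 which rounds to 1.39
d₂ = d₁ − σ√T = 1.3900 − 0.1588 = 1.2312 which rounds to 1.23
e^(−rT) = e^(−0.089·0.08333) = 0.9926
N(−d₂) = N(-1.23) = 0.1093;  N(−d₁) = N(-1.39) = 0.0823
P = 180·0.9926·0.1093 − 220·0.0823 = 19.5284 − 18.1060 = 1.4224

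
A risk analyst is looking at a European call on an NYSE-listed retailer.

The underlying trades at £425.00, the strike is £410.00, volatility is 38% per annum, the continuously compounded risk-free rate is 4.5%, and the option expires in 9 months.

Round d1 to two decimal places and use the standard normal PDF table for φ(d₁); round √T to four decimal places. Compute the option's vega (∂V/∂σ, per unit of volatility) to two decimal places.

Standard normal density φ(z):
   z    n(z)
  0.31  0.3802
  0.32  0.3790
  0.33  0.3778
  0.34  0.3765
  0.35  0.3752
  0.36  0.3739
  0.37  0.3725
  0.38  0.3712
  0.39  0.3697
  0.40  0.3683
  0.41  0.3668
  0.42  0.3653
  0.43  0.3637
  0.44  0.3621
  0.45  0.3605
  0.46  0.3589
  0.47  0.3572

136.62

T = 0.75;  σ√T = 0.3291
d₁ = [ln(425/410) + (0.045 + ½·0.38²)·0.75] / (σ√T) = (0.0359 + 0.0879) / 0.3291 = 0.3763 which rounds to 0.38
√T = √0.75 = 0.8660
φ(d₁) = φ(0.38) = 0.3712
vega = S·φ(d₁)·√T = 425·0.3712·0.8660 = 136.6202
(Vega is the same for a European call and put with the same parameters.)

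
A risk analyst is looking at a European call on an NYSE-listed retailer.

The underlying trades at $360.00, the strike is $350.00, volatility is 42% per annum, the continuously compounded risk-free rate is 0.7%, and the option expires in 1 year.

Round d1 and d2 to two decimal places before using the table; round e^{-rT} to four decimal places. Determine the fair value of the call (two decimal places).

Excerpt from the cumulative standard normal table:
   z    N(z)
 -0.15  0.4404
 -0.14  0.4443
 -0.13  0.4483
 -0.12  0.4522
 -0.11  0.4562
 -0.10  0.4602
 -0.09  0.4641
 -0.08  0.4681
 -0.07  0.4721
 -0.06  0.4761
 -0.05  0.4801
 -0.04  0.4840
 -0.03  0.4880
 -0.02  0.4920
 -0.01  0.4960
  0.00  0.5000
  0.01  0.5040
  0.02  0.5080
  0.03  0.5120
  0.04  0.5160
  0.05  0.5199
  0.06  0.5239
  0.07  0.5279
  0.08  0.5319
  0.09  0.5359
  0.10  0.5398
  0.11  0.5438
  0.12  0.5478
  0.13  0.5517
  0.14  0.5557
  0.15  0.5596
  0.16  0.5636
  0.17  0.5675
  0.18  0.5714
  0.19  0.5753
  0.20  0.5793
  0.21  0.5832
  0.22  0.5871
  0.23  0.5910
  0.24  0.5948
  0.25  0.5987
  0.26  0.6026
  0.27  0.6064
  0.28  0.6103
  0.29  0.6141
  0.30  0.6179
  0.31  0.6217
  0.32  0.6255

σ√T = 0.42·√1 = 0.4200
ln(S/K) + (r + σ²/2)T = ln(360/350) + (0.007 + 0.42²/2)·1 = 0.0282 + 0.0952 = 0.1234
d₁ = 0.1234 / 0.4200 = 0.2937 which rounds to 0.29
d₂ = d₁ − σ√T = 0.2937 − 0.4200 = -0.1263 which rounds to -0.13
exp(−rT) = exp(−0.007·1) = 0.9930
N(d₁) = N(0.29) = 0.6141;  N(d₂) = N(-0.13) = 0.4483
C = 360·0.6141 − 350·0.9930·0.4483 = 221.0760 − 155.8067 = 65.2693

$65.27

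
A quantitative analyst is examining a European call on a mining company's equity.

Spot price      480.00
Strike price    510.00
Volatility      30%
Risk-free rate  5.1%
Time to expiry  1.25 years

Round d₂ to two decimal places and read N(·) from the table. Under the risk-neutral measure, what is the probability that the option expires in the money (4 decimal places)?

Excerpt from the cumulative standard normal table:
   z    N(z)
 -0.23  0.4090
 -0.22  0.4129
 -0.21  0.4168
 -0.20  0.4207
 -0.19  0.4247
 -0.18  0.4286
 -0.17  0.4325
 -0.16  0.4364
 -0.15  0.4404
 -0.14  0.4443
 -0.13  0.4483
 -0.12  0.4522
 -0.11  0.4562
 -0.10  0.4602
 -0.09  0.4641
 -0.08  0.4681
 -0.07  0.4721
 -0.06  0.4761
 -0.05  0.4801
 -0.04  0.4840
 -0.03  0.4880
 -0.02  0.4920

T = 1.25;  σ√T = 0.3354
d₁ = [ln(480/510) + (0.051 + 0.3²/2)·1.25] / 0.3354 = [-0.0606 + 0.1200] / 0.3354 = 0.1770 ≈ 0.18
d₂ = d₁ − σ√T = 0.1770 − 0.3354 = -0.1584 ≈ -0.16
Risk-neutral Pr[S_T > K] = N(d₂) = N(-0.16) = 0.4364

0.4364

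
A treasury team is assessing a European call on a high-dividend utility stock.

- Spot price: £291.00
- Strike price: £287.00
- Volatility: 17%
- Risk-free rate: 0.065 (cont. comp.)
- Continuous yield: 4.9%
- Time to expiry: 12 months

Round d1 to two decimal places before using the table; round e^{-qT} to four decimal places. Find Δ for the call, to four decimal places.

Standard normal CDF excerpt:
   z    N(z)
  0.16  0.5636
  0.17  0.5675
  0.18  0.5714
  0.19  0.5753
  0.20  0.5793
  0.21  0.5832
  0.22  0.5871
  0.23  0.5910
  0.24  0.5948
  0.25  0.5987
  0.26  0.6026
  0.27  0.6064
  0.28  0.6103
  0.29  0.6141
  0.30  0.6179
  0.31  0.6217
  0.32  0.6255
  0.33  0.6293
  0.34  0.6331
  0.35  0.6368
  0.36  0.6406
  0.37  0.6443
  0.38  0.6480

0.5738

σ√T = 0.17 × 1.0000 = 0.1700
d₁ = [ln(291/287) + (0.065 − 0.049 + 0.17²/2)·1] / 0.1700 = [0.0138 + 0.0305] / 0.1700 = 0.2605 ≈ 0.26
N(d₁) = N(0.26) = 0.6026
Δ_call = e^(−qT)·N(d₁) = 0.9522·0.6026 = 0.5738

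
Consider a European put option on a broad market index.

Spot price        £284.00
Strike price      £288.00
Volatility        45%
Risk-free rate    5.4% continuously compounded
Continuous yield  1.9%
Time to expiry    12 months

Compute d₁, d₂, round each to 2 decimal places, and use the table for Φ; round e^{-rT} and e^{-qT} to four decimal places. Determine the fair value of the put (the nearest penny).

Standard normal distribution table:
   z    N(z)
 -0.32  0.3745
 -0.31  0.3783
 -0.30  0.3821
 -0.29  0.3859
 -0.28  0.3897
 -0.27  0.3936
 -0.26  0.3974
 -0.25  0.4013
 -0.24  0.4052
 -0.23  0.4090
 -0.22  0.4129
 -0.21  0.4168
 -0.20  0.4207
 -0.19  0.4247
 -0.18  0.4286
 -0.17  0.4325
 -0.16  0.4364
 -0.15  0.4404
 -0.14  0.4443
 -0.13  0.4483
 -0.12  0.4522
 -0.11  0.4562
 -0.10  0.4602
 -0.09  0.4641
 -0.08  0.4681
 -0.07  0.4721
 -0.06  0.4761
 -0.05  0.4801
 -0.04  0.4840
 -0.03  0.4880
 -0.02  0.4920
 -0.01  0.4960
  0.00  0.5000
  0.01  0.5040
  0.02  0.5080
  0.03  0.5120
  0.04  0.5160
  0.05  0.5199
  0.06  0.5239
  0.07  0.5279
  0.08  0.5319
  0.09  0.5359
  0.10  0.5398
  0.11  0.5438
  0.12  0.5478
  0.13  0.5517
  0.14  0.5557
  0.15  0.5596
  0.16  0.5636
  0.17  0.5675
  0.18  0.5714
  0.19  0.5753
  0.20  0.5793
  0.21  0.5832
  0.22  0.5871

T = 1;  σ√T = 0.4500
d₁ = [ln(284/288) + (0.054 − 0.019 + 0.45²/2)·1] / 0.4500 = [-0.0140 + 0.1363] / 0.4500 = 0.2717 which rounds to 0.27
d₂ = d₁ − σ√T = 0.2717 − 0.4500 = -0.1783 which rounds to -0.18
e^(−qT) = e^(−0.019·1) = 0.9812;  e^(−rT) = e^(−0.054·1) = 0.9474
P = 288·0.9474·N(0.18) − 284·0.9812·N(-0.27) = 288·0.9474·0.5714 − 284·0.9812·0.3936 = 155.9072 − 109.6809 = 46.2263

£46.23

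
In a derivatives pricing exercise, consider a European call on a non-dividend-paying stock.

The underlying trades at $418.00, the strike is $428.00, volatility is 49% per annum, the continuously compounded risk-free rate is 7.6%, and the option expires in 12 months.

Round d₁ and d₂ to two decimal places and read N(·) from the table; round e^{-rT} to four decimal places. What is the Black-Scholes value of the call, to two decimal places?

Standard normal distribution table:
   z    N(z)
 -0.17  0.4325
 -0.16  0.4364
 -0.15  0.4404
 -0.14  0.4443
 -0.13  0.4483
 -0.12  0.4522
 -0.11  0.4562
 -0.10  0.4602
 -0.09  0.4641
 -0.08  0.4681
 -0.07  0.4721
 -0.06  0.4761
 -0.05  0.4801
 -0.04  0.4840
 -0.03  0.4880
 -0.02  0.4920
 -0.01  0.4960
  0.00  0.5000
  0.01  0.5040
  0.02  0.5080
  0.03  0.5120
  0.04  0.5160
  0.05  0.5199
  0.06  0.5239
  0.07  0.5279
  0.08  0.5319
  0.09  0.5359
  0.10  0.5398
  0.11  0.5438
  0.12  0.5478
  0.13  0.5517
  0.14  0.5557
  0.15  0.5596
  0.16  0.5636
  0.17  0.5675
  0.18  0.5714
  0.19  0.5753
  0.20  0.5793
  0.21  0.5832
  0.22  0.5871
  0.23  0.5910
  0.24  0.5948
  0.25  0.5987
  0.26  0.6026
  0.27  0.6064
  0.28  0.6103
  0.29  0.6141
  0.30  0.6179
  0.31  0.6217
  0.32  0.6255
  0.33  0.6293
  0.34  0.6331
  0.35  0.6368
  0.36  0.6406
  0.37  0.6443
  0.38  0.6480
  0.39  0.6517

$89.94

σ√T = 0.49 × 1.0000 = 0.4900
d₁ = [ln(418/428) + (0.076 + 0.49²/2)·1] / 0.4900 = [-0.0236 + 0.1961] / 0.4900 = 0.3519 which rounds to 0.35
d₂ = d₁ − σ√T = 0.3519 − 0.4900 = -0.1381 which rounds to -0.14
e^(−rT) = e^(−0.076·1) = 0.9268
N(d₁) = N(0.35) = 0.6368;  N(d₂) = N(-0.14) = 0.4443
C = 418·0.6368 − 428·0.9268·0.4443 = 266.1824 − 176.2407 = 89.9417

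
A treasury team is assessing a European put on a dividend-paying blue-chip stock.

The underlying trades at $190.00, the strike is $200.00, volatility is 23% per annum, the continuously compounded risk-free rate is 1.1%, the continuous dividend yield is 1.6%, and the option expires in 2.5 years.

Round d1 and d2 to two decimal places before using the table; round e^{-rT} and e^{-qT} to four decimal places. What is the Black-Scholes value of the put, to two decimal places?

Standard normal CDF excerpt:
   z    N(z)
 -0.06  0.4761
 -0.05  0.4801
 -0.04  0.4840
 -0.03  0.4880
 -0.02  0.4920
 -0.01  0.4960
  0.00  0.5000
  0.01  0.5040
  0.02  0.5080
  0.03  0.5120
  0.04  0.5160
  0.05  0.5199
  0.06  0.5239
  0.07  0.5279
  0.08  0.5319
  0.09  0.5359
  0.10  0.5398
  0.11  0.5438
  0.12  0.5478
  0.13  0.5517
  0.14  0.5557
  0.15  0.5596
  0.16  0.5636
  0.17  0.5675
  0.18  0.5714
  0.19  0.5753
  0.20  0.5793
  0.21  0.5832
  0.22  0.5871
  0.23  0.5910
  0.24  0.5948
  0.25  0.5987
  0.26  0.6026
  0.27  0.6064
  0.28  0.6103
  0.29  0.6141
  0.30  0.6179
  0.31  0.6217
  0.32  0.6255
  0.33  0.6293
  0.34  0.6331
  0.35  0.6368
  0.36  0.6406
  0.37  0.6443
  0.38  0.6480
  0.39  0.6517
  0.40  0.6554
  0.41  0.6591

σ√T = 0.23·√2.5 = 0.3637
ln(S/K) + (r − q + σ²/2)T = ln(190/200) + (0.011 − 0.016 + 0.23²/2)·2.5 = -0.0513 + 0.0536 = 0.0023
d₁ = 0.0023 / 0.3637 = 0.0064 ⇒ 0.01
d₂ = d₁ − σ√T = 0.0064 − 0.3637 = -0.3573 ⇒ -0.36
exp(−qT) = exp(−0.016·2.5) = 0.9608;  exp(−rT) = exp(−0.011·2.5) = 0.9729
N(−d₂) = N(0.36) = 0.6406;  N(−d₁) = N(-0.01) = 0.4960
P = 200·0.9729·0.6406 − 190·0.9608·0.4960 = 124.6479 − 90.5458 = 34.1022

$34.10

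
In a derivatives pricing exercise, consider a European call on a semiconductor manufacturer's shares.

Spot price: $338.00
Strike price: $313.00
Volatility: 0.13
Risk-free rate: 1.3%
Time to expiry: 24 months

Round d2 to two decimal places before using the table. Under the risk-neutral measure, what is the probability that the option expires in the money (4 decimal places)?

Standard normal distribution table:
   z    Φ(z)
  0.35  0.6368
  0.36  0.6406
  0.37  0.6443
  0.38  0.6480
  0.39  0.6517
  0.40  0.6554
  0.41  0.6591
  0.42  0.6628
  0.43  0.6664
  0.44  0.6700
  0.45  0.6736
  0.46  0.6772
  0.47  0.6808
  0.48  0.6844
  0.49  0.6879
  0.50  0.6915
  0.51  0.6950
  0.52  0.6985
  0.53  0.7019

0.6808

σ√T = 0.13·√2 = 0.1838
ln(S/K) + (r + σ²/2)T = ln(338/313) + (0.013 + 0.13²/2)·2 = 0.0768 + 0.0429 = 0.1197
d₁ = 0.1197 / 0.1838 = 0.6513 ≈ 0.65
d₂ = d₁ − σ√T = 0.6513 − 0.1838 = 0.4675 ≈ 0.47
Pr(exercise) under Q = N(d₂) = 0.6808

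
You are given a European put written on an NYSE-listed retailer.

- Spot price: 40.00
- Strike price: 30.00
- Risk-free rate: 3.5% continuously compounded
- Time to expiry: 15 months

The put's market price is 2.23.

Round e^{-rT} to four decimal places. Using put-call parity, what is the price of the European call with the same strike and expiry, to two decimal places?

13.51

e^(−rT) = e^(−0.035·1.25) = 0.9572
Put-call parity: C − P = S − K·e^(−rT) = 40 − 30·0.9572 = 40 − 28.7160 = 11.2840
C = P + (C − P) = 2.23 + (11.2840) = 13.5140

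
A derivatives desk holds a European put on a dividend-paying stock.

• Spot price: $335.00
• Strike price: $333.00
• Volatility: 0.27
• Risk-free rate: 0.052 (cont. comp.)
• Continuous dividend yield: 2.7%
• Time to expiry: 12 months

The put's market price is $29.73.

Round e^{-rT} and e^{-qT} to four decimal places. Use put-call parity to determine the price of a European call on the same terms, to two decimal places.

exp(−qT) = exp(−0.027·1) = 0.9734;  exp(−rT) = exp(−0.052·1) = 0.9493
Put-call parity: C − P = S·e^(−qT) − K·e^(−rT) = 335·0.9734 − 333·0.9493 = 326.0890 − 316.1169 = 9.9721
C = P + (C − P) = 29.73 + (9.9721) = 39.7021

$39.70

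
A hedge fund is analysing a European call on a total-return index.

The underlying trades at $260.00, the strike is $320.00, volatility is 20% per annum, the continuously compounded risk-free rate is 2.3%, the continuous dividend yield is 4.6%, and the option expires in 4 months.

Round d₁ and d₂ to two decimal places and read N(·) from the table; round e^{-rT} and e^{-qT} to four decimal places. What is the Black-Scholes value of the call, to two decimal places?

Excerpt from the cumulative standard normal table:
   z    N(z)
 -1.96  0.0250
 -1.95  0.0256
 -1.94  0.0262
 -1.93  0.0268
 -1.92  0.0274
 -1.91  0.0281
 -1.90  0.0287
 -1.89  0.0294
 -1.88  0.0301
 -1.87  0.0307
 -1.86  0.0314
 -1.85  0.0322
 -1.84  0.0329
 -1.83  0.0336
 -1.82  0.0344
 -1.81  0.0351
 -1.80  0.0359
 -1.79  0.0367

T = 0.3333;  σ√T = 0.1155
d₁ = [ln(260/320) + (0.023 − 0.046 + 0.2²/2)·0.3333] / 0.1155 = [-0.2076 − 0.0010] / 0.1155 = -1.8069 → -1.81
d₂ = d₁ − σ√T = -1.8069 − 0.1155 = -1.9223 → -1.92
e^(−qT) = e^(−0.046·0.3333) = 0.9848;  e^(−rT) = e^(−0.023·0.3333) = 0.9924
C = 260·0.9848·N(-1.81) − 320·0.9924·N(-1.92) = 260·0.9848·0.0351 − 320·0.9924·0.0274 = 8.9873 − 8.7014 = 0.2859

$0.29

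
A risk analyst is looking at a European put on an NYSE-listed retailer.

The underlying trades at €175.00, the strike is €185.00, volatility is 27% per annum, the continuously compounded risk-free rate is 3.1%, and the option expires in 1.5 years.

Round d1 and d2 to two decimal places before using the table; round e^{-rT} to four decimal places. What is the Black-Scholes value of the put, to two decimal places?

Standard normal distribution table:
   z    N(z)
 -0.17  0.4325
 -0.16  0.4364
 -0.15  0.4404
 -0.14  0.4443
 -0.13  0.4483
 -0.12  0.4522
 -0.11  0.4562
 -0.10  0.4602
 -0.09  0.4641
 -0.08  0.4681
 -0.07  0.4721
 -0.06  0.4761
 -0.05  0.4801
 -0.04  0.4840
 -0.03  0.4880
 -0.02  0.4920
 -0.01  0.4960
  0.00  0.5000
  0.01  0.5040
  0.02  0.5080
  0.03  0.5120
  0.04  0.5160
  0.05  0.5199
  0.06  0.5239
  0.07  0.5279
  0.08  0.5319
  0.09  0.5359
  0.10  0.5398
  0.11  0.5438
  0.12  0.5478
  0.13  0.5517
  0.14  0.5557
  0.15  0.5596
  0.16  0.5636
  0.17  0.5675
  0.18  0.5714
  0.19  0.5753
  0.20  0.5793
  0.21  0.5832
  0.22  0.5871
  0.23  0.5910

€23.85

σ√T = 0.27 × 1.2247 = 0.3307
d₁ = [ln(175/185) + (0.031 + ½·0.27²)·1.5] / (σ√T) = (-0.0556 + 0.1012) / 0.3307 = 0.1379 ≈ 0.14
d₂ = 0.1379 − 0.3307 = -0.1928 ≈ -0.19
e^(−rT) = e^(−0.031·1.5) = 0.9546
P = 185·0.9546·N(0.19) − 175·N(-0.14) = 185·0.9546·0.5753 − 175·0.4443 = 101.5986 − 77.7525 = 23.8461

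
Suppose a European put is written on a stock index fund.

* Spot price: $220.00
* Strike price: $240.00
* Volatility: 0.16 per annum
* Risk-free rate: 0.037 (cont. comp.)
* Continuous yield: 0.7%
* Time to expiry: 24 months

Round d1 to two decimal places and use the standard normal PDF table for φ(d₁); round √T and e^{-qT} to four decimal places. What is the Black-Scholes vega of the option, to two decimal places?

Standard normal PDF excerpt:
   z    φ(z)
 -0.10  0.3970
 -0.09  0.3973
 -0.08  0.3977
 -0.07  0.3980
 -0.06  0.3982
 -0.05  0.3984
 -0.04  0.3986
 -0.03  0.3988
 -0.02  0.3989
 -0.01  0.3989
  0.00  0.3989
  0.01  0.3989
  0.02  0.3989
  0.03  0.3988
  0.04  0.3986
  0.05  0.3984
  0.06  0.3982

σ√T = 0.16·√2 = 0.2263
d₁ = [ln(220/240) + (0.037 − 0.007 + 0.16²/2)·2] / 0.2263 = [-0.0870 + 0.0856] / 0.2263 = -0.0062 ≈ -0.01
√T = √2 = 1.4142
φ(d₁) = φ(-0.01) = 0.3989
e^(−qT) = e^(−0.007·2) = 0.9861
vega = S·e^(−qT)·φ(d₁)·√T = 220·0.9861·0.3989·1.4142 = 122.3823

122.38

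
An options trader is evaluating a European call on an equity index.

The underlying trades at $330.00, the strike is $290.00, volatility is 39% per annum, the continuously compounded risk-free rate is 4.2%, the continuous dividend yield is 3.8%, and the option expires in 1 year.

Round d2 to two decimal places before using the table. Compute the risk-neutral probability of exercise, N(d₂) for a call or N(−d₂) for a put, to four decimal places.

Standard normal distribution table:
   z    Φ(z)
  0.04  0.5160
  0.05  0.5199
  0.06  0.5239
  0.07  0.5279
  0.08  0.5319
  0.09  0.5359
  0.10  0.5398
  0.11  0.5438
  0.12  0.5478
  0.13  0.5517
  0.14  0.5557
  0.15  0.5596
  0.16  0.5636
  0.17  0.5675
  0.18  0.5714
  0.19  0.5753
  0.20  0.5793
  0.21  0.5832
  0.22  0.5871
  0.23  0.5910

0.5596

σ√T = 0.39 × 1.0000 = 0.3900
d₁ = [ln(330/290) + (0.042 − 0.038 + ½·0.39²)·1] / (σ√T) = (0.1292 + 0.0801) / 0.3900 = 0.5366 ⇒ 0.54
d₂ = 0.5366 − 0.3900 = 0.1466 ⇒ 0.15
Pr(exercise) under Q = N(d₂) = 0.5596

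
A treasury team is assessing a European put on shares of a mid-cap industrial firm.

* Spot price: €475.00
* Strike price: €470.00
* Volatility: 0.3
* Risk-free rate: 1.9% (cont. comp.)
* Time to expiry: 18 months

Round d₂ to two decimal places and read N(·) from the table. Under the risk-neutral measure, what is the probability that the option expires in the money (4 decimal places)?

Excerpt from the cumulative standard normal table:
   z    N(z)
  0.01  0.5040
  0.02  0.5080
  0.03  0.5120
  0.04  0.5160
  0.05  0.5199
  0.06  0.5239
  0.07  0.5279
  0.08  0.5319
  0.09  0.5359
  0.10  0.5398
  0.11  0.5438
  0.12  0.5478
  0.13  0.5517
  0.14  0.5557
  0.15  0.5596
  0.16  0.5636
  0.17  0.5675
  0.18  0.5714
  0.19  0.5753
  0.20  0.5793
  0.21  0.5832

0.5319

σ√T = 0.3·√1.5 = 0.3674
d₁ = [ln(475/470) + (0.019 + ½·0.3²)·1.5] / (σ√T) = (0.0106 + 0.0960) / 0.3674 = 0.2901 which rounds to 0.29
d₂ = 0.2901 − 0.3674 = -0.0773 which rounds to -0.08
Risk-neutral Pr[S_T < K] = N(−d₂) = N(0.08) = 0.5319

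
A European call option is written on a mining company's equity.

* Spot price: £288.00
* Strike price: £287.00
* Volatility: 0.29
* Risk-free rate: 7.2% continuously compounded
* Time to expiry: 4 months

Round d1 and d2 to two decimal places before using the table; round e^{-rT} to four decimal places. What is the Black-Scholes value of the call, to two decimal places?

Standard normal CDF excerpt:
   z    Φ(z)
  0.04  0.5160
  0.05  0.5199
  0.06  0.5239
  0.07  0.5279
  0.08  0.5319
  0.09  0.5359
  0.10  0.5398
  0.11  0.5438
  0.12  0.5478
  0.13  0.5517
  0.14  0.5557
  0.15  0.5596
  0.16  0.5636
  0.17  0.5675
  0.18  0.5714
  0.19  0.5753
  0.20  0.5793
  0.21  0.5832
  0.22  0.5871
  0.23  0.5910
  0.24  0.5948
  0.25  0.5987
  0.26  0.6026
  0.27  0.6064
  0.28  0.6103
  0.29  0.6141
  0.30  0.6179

£23.39

σ√T = 0.29 × 0.5774 = 0.1674
d₁ = [ln(288/287) + (0.072 + 0.29²/2)·0.3333] / 0.1674 = [0.0035 + 0.0380] / 0.1674 = 0.2478 ≈ 0.25
d₂ = d₁ − σ√T = 0.2478 − 0.1674 = 0.0804 ≈ 0.08
e^(−rT) = e^(−0.072·0.3333) = 0.9763
N(d₁) = N(0.25) = 0.5987;  N(d₂) = N(0.08) = 0.5319
C = 288·0.5987 − 287·0.9763·0.5319 = 172.4256 − 149.0374 = 23.3882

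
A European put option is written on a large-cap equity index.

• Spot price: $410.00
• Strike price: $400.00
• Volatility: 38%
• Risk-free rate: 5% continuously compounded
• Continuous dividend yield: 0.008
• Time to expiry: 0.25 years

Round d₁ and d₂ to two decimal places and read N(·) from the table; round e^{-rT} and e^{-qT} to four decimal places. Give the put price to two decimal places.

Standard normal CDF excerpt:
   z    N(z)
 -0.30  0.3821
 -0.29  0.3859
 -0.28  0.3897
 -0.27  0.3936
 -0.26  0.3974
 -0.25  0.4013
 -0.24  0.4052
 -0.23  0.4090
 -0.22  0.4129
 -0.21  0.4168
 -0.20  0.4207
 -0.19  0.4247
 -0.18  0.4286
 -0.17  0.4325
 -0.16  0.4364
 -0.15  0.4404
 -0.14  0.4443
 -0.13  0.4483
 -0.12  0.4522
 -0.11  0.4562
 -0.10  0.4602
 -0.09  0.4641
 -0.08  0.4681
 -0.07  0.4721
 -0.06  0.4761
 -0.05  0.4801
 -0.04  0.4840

$23.88

σ√T = 0.38·√0.25 = 0.1900
ln(S/K) + (r − q + σ²/2)T = ln(410/400) + (0.05 − 0.008 + 0.38²/2)·0.25 = 0.0247 + 0.0285 = 0.0532
d₁ = 0.0532 / 0.1900 = 0.2802 → 0.28
d₂ = d₁ − σ√T = 0.2802 − 0.1900 = 0.0902 → 0.09
exp(−qT) = exp(−0.008·0.25) = 0.9980;  exp(−rT) = exp(−0.05·0.25) = 0.9876
P = 400·0.9876·N(-0.09) − 410·0.9980·N(-0.28) = 400·0.9876·0.4641 − 410·0.9980·0.3897 = 183.3381 − 159.4574 = 23.8806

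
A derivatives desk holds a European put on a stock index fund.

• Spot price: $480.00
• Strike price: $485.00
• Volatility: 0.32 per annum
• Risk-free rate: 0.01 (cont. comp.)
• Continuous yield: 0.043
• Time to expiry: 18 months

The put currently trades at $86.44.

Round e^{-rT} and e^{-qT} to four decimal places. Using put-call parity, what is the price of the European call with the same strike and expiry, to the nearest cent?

$58.67

e^(−qT) = e^(−0.043·1.5) = 0.9375;  e^(−rT) = e^(−0.01·1.5) = 0.9851
Put-call parity: C − P = S·e^(−qT) − K·e^(−rT) = 480·0.9375 − 485·0.9851 = 450.0000 − 477.7735 = -27.7735
C = P + (C − P) = 86.44 + (-27.7735) = 58.6665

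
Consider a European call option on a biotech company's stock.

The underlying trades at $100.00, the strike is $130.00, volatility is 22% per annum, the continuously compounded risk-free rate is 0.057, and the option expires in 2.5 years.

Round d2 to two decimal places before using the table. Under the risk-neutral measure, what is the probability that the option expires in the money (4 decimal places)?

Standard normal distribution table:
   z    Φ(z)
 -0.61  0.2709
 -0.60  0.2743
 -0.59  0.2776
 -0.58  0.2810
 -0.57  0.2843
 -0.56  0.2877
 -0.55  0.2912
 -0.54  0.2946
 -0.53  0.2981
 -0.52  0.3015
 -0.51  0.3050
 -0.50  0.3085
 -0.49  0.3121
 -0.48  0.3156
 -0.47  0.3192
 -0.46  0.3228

σ√T = 0.22 × 1.5811 = 0.3479
d₁ = [ln(100/130) + (0.057 + 0.22²/2)·2.5] / 0.3479 = [-0.2624 + 0.2030] / 0.3479 = -0.1707 ⇒ -0.17
d₂ = d₁ − σ√T = -0.1707 − 0.3479 = -0.5185 ⇒ -0.52
Risk-neutral Pr[S_T > K] = N(d₂) = N(-0.52) = 0.3015

0.3015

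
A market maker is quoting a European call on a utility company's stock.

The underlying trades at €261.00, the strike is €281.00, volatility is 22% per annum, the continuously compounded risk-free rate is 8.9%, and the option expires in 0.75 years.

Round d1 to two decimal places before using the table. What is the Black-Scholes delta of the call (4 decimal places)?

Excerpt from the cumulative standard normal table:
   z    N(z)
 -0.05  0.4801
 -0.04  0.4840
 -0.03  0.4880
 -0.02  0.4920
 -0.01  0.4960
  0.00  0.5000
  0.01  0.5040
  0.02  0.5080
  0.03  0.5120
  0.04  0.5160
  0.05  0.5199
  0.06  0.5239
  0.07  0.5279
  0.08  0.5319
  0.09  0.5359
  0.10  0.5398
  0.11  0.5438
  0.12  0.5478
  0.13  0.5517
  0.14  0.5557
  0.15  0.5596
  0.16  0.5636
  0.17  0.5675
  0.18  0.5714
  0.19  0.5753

0.5239

T = 0.75;  σ√T = 0.1905
ln(S/K) + (r + σ²/2)T = ln(261/281) + (0.089 + 0.22²/2)·0.75 = -0.0738 + 0.0849 = 0.0111
d₁ = 0.0111 / 0.1905 = 0.0581 ≈ 0.06
N(d₁) = N(0.06) = 0.5239
Δ_call = N(d₁) = 0.5239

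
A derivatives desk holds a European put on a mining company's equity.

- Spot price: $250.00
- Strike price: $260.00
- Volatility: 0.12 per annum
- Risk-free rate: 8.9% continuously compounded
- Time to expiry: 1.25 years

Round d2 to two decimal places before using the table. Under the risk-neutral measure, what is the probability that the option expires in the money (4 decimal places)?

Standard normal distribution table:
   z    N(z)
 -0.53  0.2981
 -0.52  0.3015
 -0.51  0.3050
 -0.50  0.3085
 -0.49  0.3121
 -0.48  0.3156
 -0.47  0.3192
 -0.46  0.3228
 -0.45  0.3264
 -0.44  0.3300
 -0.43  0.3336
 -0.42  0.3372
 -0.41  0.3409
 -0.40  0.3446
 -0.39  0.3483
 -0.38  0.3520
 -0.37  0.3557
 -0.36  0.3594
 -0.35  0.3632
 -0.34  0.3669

σ√T = 0.12 × 1.1180 = 0.1342
d₁ = [ln(250/260) + (0.089 + 0.12²/2)·1.25] / 0.1342 = [-0.0392 + 0.1202] / 0.1342 = 0.6040 ≈ 0.60
d₂ = d₁ − σ√T = 0.6040 − 0.1342 = 0.4698 ≈ 0.47
Pr(exercise) under Q = N(−d₂) = N(-0.47) = 0.3192

0.3192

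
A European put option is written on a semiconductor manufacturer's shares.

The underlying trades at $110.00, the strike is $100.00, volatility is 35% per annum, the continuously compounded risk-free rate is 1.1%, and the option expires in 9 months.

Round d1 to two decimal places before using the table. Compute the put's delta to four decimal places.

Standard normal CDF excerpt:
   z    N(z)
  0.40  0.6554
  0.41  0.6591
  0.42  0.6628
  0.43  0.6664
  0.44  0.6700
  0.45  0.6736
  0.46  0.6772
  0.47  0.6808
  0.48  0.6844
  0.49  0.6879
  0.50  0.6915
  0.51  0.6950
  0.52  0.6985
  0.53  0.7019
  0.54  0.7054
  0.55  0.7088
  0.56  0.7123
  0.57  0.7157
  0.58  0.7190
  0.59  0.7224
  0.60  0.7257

σ√T = 0.35·√0.75 = 0.3031
d₁ = [ln(110/100) + (0.011 + 0.35²/2)·0.75] / 0.3031 = [0.0953 + 0.0542] / 0.3031 = 0.4932 ≈ 0.49
N(d₁) = N(0.49) = 0.6879
Δ_put = N(d₁) − 1 = 0.6879 − 1 = -0.3121

-0.3121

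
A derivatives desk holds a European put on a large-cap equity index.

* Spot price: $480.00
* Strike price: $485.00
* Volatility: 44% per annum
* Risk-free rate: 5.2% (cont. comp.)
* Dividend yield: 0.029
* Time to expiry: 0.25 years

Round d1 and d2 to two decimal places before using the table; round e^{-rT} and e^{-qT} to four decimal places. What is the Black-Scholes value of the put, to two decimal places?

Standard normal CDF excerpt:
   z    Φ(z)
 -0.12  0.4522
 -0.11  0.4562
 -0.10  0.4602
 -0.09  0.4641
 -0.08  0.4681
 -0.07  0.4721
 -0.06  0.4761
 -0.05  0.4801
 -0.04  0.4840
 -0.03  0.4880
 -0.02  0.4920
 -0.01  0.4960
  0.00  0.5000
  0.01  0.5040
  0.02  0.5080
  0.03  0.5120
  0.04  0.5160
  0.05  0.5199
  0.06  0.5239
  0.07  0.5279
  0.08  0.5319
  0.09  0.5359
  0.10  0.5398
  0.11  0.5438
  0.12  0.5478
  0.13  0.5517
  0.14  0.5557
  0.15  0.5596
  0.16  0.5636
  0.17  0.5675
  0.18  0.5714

$42.96

σ√T = 0.44 × 0.5000 = 0.2200
ln(S/K) + (r − q + σ²/2)T = ln(480/485) + (0.052 − 0.029 + 0.44²/2)·0.25 = -0.0104 + 0.0299 = 0.0196
d₁ = 0.0196 / 0.2200 = 0.0890 which rounds to 0.09
d₂ = d₁ − σ√T = 0.0890 − 0.2200 = -0.1310 which rounds to -0.13
exp(−qT) = exp(−0.029·0.25) = 0.9928;  exp(−rT) = exp(−0.052·0.25) = 0.9871
N(−d₂) = N(0.13) = 0.5517;  N(−d₁) = N(-0.09) = 0.4641
P = 485·0.9871·0.5517 − 480·0.9928·0.4641 = 264.1228 − 221.1641 = 42.9587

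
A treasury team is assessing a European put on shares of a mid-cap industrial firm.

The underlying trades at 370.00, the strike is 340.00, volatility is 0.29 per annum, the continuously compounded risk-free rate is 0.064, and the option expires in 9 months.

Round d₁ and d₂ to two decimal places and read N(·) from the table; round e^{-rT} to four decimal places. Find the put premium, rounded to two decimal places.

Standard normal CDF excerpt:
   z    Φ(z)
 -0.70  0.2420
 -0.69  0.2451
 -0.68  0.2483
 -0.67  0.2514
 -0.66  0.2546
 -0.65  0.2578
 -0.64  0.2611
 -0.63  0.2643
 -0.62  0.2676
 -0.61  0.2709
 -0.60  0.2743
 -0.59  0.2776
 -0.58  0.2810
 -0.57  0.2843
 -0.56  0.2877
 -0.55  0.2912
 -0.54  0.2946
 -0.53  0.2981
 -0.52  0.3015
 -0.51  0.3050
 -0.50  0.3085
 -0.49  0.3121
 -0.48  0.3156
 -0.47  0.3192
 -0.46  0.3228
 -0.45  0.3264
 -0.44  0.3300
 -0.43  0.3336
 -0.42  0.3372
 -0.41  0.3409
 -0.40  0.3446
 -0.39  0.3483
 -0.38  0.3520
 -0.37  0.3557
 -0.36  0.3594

16.28

T = 0.75;  σ√T = 0.2511
d₁ = [ln(370/340) + (0.064 + 0.29²/2)·0.75] / 0.2511 = [0.0846 + 0.0795] / 0.2511 = 0.6534 ⇒ 0.65
d₂ = d₁ − σ√T = 0.6534 − 0.2511 = 0.4022 ⇒ 0.40
e^(−rT) = e^(−0.064·0.75) = 0.9531
N(−d₂) = N(-0.40) = 0.3446;  N(−d₁) = N(-0.65) = 0.2578
P = 340·0.9531·0.3446 − 370·0.2578 = 111.6690 − 95.3860 = 16.2830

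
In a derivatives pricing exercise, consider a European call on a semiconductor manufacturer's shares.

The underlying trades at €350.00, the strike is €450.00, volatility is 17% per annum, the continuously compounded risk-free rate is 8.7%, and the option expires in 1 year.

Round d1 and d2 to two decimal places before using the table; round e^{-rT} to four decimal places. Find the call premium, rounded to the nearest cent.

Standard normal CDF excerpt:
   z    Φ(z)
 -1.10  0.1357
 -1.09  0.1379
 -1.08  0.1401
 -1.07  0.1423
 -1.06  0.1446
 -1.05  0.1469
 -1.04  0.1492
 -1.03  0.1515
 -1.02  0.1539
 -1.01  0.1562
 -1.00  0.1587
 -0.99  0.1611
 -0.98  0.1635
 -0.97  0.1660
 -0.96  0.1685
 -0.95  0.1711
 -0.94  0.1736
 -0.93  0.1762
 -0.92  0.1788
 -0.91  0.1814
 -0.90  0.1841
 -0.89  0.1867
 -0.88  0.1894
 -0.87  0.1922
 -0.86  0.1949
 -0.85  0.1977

€5.69

T = 1;  σ√T = 0.1700
ln(S/K) + (r + σ²/2)T = ln(350/450) + (0.087 + 0.17²/2)·1 = -0.2513 + 0.1014 = -0.1499
d₁ = -0.1499 / 0.1700 = -0.8816 → -0.88
d₂ = d₁ − σ√T = -0.8816 − 0.1700 = -1.0516 → -1.05
exp(−rT) = exp(−0.087·1) = 0.9167
C = 350·N(-0.88) − 450·0.9167·N(-1.05) = 350·0.1894 − 450·0.9167·0.1469 = 66.2900 − 60.5985 = 5.6915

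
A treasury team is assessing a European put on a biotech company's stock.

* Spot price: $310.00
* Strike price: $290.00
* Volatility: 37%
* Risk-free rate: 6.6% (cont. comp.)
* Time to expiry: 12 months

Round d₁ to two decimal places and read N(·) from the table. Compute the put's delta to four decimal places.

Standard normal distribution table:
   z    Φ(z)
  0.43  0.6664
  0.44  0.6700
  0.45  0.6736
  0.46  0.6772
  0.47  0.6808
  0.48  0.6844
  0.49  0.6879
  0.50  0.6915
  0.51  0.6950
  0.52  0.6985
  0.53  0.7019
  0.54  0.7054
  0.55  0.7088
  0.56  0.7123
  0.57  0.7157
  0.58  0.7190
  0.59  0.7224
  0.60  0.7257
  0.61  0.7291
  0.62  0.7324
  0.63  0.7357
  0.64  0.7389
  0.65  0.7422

T = 1;  σ√T = 0.3700
d₁ = [ln(310/290) + (0.066 + ½·0.37²)·1] / (σ√T) = (0.0667 + 0.1345) / 0.3700 = 0.5436 ⇒ 0.54
N(d₁) = N(0.54) = 0.7054
Δ_put = N(d₁) − 1 = 0.7054 − 1 = -0.2946

-0.2946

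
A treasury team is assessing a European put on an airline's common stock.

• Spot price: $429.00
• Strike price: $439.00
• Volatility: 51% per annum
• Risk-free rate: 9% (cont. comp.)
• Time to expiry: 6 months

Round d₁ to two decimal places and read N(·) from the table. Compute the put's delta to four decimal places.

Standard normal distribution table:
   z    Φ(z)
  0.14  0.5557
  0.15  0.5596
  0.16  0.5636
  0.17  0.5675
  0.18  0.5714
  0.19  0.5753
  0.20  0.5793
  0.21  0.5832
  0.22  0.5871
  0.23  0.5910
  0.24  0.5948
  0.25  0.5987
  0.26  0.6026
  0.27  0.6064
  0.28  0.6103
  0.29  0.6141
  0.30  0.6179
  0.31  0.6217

-0.4052

σ√T = 0.51 × 0.7071 = 0.3606
d₁ = [ln(429/439) + (0.09 + 0.51²/2)·0.5] / 0.3606 = [-0.0230 + 0.1100] / 0.3606 = 0.2412 ≈ 0.24
N(d₁) = N(0.24) = 0.5948
Δ_put = N(d₁) − 1 = 0.5948 − 1 = -0.4052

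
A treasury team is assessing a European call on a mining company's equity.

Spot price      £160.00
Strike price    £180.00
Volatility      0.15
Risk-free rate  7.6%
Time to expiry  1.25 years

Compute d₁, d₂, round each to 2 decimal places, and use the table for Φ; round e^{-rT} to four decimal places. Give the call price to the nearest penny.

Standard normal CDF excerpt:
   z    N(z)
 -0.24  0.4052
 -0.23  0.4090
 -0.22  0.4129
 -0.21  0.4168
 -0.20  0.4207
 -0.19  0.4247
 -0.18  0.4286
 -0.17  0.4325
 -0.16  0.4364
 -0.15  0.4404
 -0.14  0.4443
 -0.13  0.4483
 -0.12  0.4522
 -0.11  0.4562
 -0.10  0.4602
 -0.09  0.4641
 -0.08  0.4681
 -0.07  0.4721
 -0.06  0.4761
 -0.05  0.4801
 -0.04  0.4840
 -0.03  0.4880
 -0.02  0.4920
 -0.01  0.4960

σ√T = 0.15·√1.25 = 0.1677
d₁ = [ln(160/180) + (0.076 + 0.15²/2)·1.25] / 0.1677 = [-0.1178 + 0.1091] / 0.1677 = -0.0520 ≈ -0.05
d₂ = d₁ − σ√T = -0.0520 − 0.1677 = -0.2197 ≈ -0.22
exp(−rT) = exp(−0.076·1.25) = 0.9094
N(d₁) = N(-0.05) = 0.4801;  N(d₂) = N(-0.22) = 0.4129
C = 160·0.4801 − 180·0.9094·0.4129 = 76.8160 − 67.5884 = 9.2276

£9.23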